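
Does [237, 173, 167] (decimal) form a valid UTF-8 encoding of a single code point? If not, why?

invalid (encodes a surrogate (U+D800–U+DFFF))

Structurally a 3-byte sequence; payload = 0xDB67.
But 0xDB67 is in U+D800–U+DFFF, the surrogate range. Surrogates are not Unicode scalar values and are forbidden in UTF-8.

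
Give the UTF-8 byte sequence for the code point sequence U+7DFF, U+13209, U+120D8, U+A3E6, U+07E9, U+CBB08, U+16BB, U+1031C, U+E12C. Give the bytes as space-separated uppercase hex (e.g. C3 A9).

U+7DFF: 3-byte form → E7 B7 BF.
U+13209: 4-byte form → F0 93 88 89.
U+120D8: 4-byte form → F0 92 83 98.
U+A3E6: 3-byte form → EA 8F A6.
U+07E9: 2-byte form → DF A9.
U+CBB08: 4-byte form → F3 8B AC 88.
U+16BB: 3-byte form → E1 9A BB.
U+1031C: 4-byte form → F0 90 8C 9C.
U+E12C: 3-byte form → EE 84 AC.
Concatenated (30 bytes): E7 B7 BF F0 93 88 89 F0 92 83 98 EA 8F A6 DF A9 F3 8B AC 88 E1 9A BB F0 90 8C 9C EE 84 AC.

E7 B7 BF F0 93 88 89 F0 92 83 98 EA 8F A6 DF A9 F3 8B AC 88 E1 9A BB F0 90 8C 9C EE 84 AC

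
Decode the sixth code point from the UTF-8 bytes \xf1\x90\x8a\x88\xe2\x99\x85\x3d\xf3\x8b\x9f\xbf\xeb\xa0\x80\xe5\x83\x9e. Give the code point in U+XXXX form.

Offset 0: leading byte 0xF1 = 11110001 → 4-byte char #1 = F1 90 8A 88.
Offset 4: leading byte 0xE2 = 11100010 → 3-byte char #2 = E2 99 85.
Offset 7: leading byte 0x3D = 00111101 → 1-byte char #3 = 3D.
Offset 8: leading byte 0xF3 = 11110011 → 4-byte char #4 = F3 8B 9F BF.
Offset 12: leading byte 0xEB = 11101011 → 3-byte char #5 = EB A0 80.
Offset 15: leading byte 0xE5 = 11100101 → 3-byte char #6 = E5 83 9E.
Leading byte 0xE5 = 11100101 matches 1110xxxx → 3-byte sequence.
Byte 1: 0xE5 = 11100101, payload 0101 (4 bits).
Byte 2: 0x83 = 10000011 (10xxxxxx ✓), payload 000011.
Byte 3: 0x9E = 10011110 (10xxxxxx ✓), payload 011110.
Concatenate: 0101000011011110 = 0x50DE (16 bits → U+50DE).

U+50DE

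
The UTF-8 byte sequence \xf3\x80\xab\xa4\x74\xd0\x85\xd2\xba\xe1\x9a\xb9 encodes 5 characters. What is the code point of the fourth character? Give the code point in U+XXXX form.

Offset 0: leading byte 0xF3 = 11110011 → 4-byte char #1 = F3 80 AB A4.
Offset 4: leading byte 0x74 = 01110100 → 1-byte char #2 = 74.
Offset 5: leading byte 0xD0 = 11010000 → 2-byte char #3 = D0 85.
Offset 7: leading byte 0xD2 = 11010010 → 2-byte char #4 = D2 BA.
Leading byte 0xD2 = 11010010 matches 110xxxxx → 2-byte sequence.
Byte 1: 0xD2 = 11010010, payload 10010 (5 bits).
Byte 2: 0xBA = 10111010 (10xxxxxx ✓), payload 111010.
Concatenate: 10010111010 = 0x4BA (11 bits → U+04BA).

U+04BA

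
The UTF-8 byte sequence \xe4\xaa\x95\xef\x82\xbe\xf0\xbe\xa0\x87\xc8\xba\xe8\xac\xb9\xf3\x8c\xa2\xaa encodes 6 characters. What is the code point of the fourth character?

Offset 0: leading byte 0xE4 = 11100100 → 3-byte char #1 = E4 AA 95.
Offset 3: leading byte 0xEF = 11101111 → 3-byte char #2 = EF 82 BE.
Offset 6: leading byte 0xF0 = 11110000 → 4-byte char #3 = F0 BE A0 87.
Offset 10: leading byte 0xC8 = 11001000 → 2-byte char #4 = C8 BA.
Leading byte 0xC8 = 11001000 matches 110xxxxx → 2-byte sequence.
Byte 1: 0xC8 = 11001000, payload 01000 (5 bits).
Byte 2: 0xBA = 10111010 (10xxxxxx ✓), payload 111010.
Concatenate: 01000111010 = 0x23A (11 bits → U+023A).

U+023A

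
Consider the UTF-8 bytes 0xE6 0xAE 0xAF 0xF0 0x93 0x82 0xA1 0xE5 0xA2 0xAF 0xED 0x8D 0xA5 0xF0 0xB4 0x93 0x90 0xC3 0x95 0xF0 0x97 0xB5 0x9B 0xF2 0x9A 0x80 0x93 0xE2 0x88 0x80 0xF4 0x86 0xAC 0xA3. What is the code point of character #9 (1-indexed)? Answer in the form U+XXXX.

Offset 0: leading byte 0xE6 = 11100110 → 3-byte char #1 = E6 AE AF.
Offset 3: leading byte 0xF0 = 11110000 → 4-byte char #2 = F0 93 82 A1.
Offset 7: leading byte 0xE5 = 11100101 → 3-byte char #3 = E5 A2 AF.
Offset 10: leading byte 0xED = 11101101 → 3-byte char #4 = ED 8D A5.
Offset 13: leading byte 0xF0 = 11110000 → 4-byte char #5 = F0 B4 93 90.
Offset 17: leading byte 0xC3 = 11000011 → 2-byte char #6 = C3 95.
Offset 19: leading byte 0xF0 = 11110000 → 4-byte char #7 = F0 97 B5 9B.
Offset 23: leading byte 0xF2 = 11110010 → 4-byte char #8 = F2 9A 80 93.
Offset 27: leading byte 0xE2 = 11100010 → 3-byte char #9 = E2 88 80.
Leading byte 0xE2 = 11100010 matches 1110xxxx → 3-byte sequence.
Byte 1: 0xE2 = 11100010, payload 0010 (4 bits).
Byte 2: 0x88 = 10001000 (10xxxxxx ✓), payload 001000.
Byte 3: 0x80 = 10000000 (10xxxxxx ✓), payload 000000.
Concatenate: 0010001000000000 = 0x2200 (16 bits → U+2200).

U+2200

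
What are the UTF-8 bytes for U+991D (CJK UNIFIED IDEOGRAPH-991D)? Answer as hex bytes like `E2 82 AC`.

E9 A4 9D

U+991D = 0x991D = 39197 decimal. In range U+0800–U+FFFF → 3-byte form: 1110xxxx 10xxxxxx 10xxxxxx.
Binary (16 bits): 1001100100011101.
Split 4+6+6: 1001 | 100100 | 011101.
Byte 1: 11101001 = 0xE9.
Byte 2: 10100100 = 0xA4.
Byte 3: 10011101 = 0x9D.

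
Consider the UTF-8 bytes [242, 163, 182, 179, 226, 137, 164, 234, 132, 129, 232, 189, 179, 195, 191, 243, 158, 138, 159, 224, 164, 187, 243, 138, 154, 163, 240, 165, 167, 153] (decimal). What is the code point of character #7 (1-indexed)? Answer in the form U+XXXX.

U+093B

Offset 0: leading byte 0xF2 = 11110010 → 4-byte char #1 = F2 A3 B6 B3.
Offset 4: leading byte 0xE2 = 11100010 → 3-byte char #2 = E2 89 A4.
Offset 7: leading byte 0xEA = 11101010 → 3-byte char #3 = EA 84 81.
Offset 10: leading byte 0xE8 = 11101000 → 3-byte char #4 = E8 BD B3.
Offset 13: leading byte 0xC3 = 11000011 → 2-byte char #5 = C3 BF.
Offset 15: leading byte 0xF3 = 11110011 → 4-byte char #6 = F3 9E 8A 9F.
Offset 19: leading byte 0xE0 = 11100000 → 3-byte char #7 = E0 A4 BB.
Leading byte 0xE0 = 11100000 matches 1110xxxx → 3-byte sequence.
Byte 1: 0xE0 = 11100000, payload 0000 (4 bits).
Byte 2: 0xA4 = 10100100 (10xxxxxx ✓), payload 100100.
Byte 3: 0xBB = 10111011 (10xxxxxx ✓), payload 111011.
Concatenate: 0000100100111011 = 0x93B (16 bits → U+093B).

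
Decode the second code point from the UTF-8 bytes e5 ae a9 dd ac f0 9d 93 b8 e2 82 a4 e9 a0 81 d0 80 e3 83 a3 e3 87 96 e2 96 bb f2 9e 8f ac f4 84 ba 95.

Offset 0: leading byte 0xE5 = 11100101 → 3-byte char #1 = E5 AE A9.
Offset 3: leading byte 0xDD = 11011101 → 2-byte char #2 = DD AC.
Leading byte 0xDD = 11011101 matches 110xxxxx → 2-byte sequence.
Byte 1: 0xDD = 11011101, payload 11101 (5 bits).
Byte 2: 0xAC = 10101100 (10xxxxxx ✓), payload 101100.
Concatenate: 11101101100 = 0x76C (11 bits → U+076C).

U+076C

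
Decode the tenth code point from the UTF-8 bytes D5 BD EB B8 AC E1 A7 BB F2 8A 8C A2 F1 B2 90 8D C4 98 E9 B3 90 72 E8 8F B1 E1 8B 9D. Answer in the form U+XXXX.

Offset 0: leading byte 0xD5 = 11010101 → 2-byte char #1 = D5 BD.
Offset 2: leading byte 0xEB = 11101011 → 3-byte char #2 = EB B8 AC.
Offset 5: leading byte 0xE1 = 11100001 → 3-byte char #3 = E1 A7 BB.
Offset 8: leading byte 0xF2 = 11110010 → 4-byte char #4 = F2 8A 8C A2.
Offset 12: leading byte 0xF1 = 11110001 → 4-byte char #5 = F1 B2 90 8D.
Offset 16: leading byte 0xC4 = 11000100 → 2-byte char #6 = C4 98.
Offset 18: leading byte 0xE9 = 11101001 → 3-byte char #7 = E9 B3 90.
Offset 21: leading byte 0x72 = 01110010 → 1-byte char #8 = 72.
Offset 22: leading byte 0xE8 = 11101000 → 3-byte char #9 = E8 8F B1.
Offset 25: leading byte 0xE1 = 11100001 → 3-byte char #10 = E1 8B 9D.
Leading byte 0xE1 = 11100001 matches 1110xxxx → 3-byte sequence.
Byte 1: 0xE1 = 11100001, payload 0001 (4 bits).
Byte 2: 0x8B = 10001011 (10xxxxxx ✓), payload 001011.
Byte 3: 0x9D = 10011101 (10xxxxxx ✓), payload 011101.
Concatenate: 0001001011011101 = 0x12DD (16 bits → U+12DD).

U+12DD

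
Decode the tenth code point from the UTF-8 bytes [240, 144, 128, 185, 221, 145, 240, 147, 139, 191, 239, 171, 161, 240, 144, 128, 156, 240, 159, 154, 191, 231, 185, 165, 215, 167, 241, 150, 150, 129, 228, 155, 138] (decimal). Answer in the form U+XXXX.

U+46CA

Offset 0: leading byte 0xF0 = 11110000 → 4-byte char #1 = F0 90 80 B9.
Offset 4: leading byte 0xDD = 11011101 → 2-byte char #2 = DD 91.
Offset 6: leading byte 0xF0 = 11110000 → 4-byte char #3 = F0 93 8B BF.
Offset 10: leading byte 0xEF = 11101111 → 3-byte char #4 = EF AB A1.
Offset 13: leading byte 0xF0 = 11110000 → 4-byte char #5 = F0 90 80 9C.
Offset 17: leading byte 0xF0 = 11110000 → 4-byte char #6 = F0 9F 9A BF.
Offset 21: leading byte 0xE7 = 11100111 → 3-byte char #7 = E7 B9 A5.
Offset 24: leading byte 0xD7 = 11010111 → 2-byte char #8 = D7 A7.
Offset 26: leading byte 0xF1 = 11110001 → 4-byte char #9 = F1 96 96 81.
Offset 30: leading byte 0xE4 = 11100100 → 3-byte char #10 = E4 9B 8A.
Leading byte 0xE4 = 11100100 matches 1110xxxx → 3-byte sequence.
Byte 1: 0xE4 = 11100100, payload 0100 (4 bits).
Byte 2: 0x9B = 10011011 (10xxxxxx ✓), payload 011011.
Byte 3: 0x8A = 10001010 (10xxxxxx ✓), payload 001010.
Concatenate: 0100011011001010 = 0x46CA (16 bits → U+46CA).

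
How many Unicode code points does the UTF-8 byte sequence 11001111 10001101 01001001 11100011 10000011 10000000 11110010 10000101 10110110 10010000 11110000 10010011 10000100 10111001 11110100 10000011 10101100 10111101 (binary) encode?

6

Byte at offset 0: 0xCF = 11001111 → 2-byte char (#1). Advance 2.
Byte at offset 2: 0x49 = 01001001 → 1-byte char (#2). Advance 1.
Byte at offset 3: 0xE3 = 11100011 → 3-byte char (#3). Advance 3.
Byte at offset 6: 0xF2 = 11110010 → 4-byte char (#4). Advance 4.
Byte at offset 10: 0xF0 = 11110000 → 4-byte char (#5). Advance 4.
Byte at offset 14: 0xF4 = 11110100 → 4-byte char (#6). Advance 4.
Reached end at offset 18 after 6 code points.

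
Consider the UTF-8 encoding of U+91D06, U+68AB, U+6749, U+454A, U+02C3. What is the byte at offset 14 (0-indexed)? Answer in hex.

0x83

U+91D06 → 4-byte form F2 91 B4 86 at offsets 0–3.
U+68AB → 3-byte form E6 A2 AB at offsets 4–6.
U+6749 → 3-byte form E6 9D 89 at offsets 7–9.
U+454A → 3-byte form E4 95 8A at offsets 10–12.
U+02C3 → 2-byte form CB 83 at offsets 13–14.
Offset 14 falls in char 5's range; it's byte 2 of CB 83 = 0x83.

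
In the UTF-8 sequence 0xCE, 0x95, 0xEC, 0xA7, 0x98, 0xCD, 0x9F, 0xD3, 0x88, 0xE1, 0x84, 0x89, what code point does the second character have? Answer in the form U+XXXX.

Offset 0: leading byte 0xCE = 11001110 → 2-byte char #1 = CE 95.
Offset 2: leading byte 0xEC = 11101100 → 3-byte char #2 = EC A7 98.
Leading byte 0xEC = 11101100 matches 1110xxxx → 3-byte sequence.
Byte 1: 0xEC = 11101100, payload 1100 (4 bits).
Byte 2: 0xA7 = 10100111 (10xxxxxx ✓), payload 100111.
Byte 3: 0x98 = 10011000 (10xxxxxx ✓), payload 011000.
Concatenate: 1100100111011000 = 0xC9D8 (16 bits → U+C9D8).

U+C9D8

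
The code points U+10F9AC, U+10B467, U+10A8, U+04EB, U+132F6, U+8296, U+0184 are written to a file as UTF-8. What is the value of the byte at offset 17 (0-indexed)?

0xE8

U+10F9AC → 4-byte form F4 8F A6 AC at offsets 0–3.
U+10B467 → 4-byte form F4 8B 91 A7 at offsets 4–7.
U+10A8 → 3-byte form E1 82 A8 at offsets 8–10.
U+04EB → 2-byte form D3 AB at offsets 11–12.
U+132F6 → 4-byte form F0 93 8B B6 at offsets 13–16.
U+8296 → 3-byte form E8 8A 96 at offsets 17–19.
Offset 17 falls in char 6's range; it's byte 1 of E8 8A 96 = 0xE8.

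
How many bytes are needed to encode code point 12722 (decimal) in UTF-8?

3

U+31B2 = 0x31B2. UTF-8 uses 1 byte below 0x80, 2 below 0x800, 3 below 0x10000, 4 up to 0x10FFFF. 0x31B2 is in U+0800–U+FFFF → 3 bytes.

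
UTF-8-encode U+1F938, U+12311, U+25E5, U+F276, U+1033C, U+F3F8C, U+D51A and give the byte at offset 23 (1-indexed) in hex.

0xED

1-indexed offset 23 is 0-indexed offset 22.
U+1F938 → 4-byte form F0 9F A4 B8 at offsets 0–3.
U+12311 → 4-byte form F0 92 8C 91 at offsets 4–7.
U+25E5 → 3-byte form E2 97 A5 at offsets 8–10.
U+F276 → 3-byte form EF 89 B6 at offsets 11–13.
U+1033C → 4-byte form F0 90 8C BC at offsets 14–17.
U+F3F8C → 4-byte form F3 B3 BE 8C at offsets 18–21.
U+D51A → 3-byte form ED 94 9A at offsets 22–24.
Offset 22 falls in char 7's range; it's byte 1 of ED 94 9A = 0xED.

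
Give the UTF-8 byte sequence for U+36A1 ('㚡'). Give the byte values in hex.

U+36A1 = 0x36A1 = 13985 decimal. In range U+0800–U+FFFF → 3-byte form: 1110xxxx 10xxxxxx 10xxxxxx.
Binary (16 bits): 0011011010100001.
Split 4+6+6: 0011 | 011010 | 100001.
Byte 1: 11100011 = 0xE3.
Byte 2: 10011010 = 0x9A.
Byte 3: 10100001 = 0xA1.

E3 9A A1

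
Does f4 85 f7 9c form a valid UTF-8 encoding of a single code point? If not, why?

invalid (non-continuation byte where continuation expected)

Leading byte 0xF4 = 11110100 → 4-byte form.
Byte 3 is 0xF7 = 11110111, which is not 10xxxxxx — expected a continuation byte.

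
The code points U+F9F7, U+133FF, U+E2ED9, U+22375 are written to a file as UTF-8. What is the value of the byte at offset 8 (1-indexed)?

0xF3

1-indexed offset 8 is 0-indexed offset 7.
U+F9F7 → 3-byte form EF A7 B7 at offsets 0–2.
U+133FF → 4-byte form F0 93 8F BF at offsets 3–6.
U+E2ED9 → 4-byte form F3 A2 BB 99 at offsets 7–10.
Offset 7 falls in char 3's range; it's byte 1 of F3 A2 BB 99 = 0xF3.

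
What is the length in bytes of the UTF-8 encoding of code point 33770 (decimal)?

U+83EA = 0x83EA. UTF-8 uses 1 byte below 0x80, 2 below 0x800, 3 below 0x10000, 4 up to 0x10FFFF. 0x83EA is in U+0800–U+FFFF → 3 bytes.

3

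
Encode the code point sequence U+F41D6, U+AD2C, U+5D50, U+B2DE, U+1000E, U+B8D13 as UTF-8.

U+F41D6: 4-byte form → F3 B4 87 96.
U+AD2C: 3-byte form → EA B4 AC.
U+5D50: 3-byte form → E5 B5 90.
U+B2DE: 3-byte form → EB 8B 9E.
U+1000E: 4-byte form → F0 90 80 8E.
U+B8D13: 4-byte form → F2 B8 B4 93.
Concatenated (21 bytes): F3 B4 87 96 EA B4 AC E5 B5 90 EB 8B 9E F0 90 80 8E F2 B8 B4 93.

F3 B4 87 96 EA B4 AC E5 B5 90 EB 8B 9E F0 90 80 8E F2 B8 B4 93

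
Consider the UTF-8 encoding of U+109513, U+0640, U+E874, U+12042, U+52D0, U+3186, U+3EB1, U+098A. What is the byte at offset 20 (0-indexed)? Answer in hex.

U+109513 → 4-byte form F4 89 94 93 at offsets 0–3.
U+0640 → 2-byte form D9 80 at offsets 4–5.
U+E874 → 3-byte form EE A1 B4 at offsets 6–8.
U+12042 → 4-byte form F0 92 81 82 at offsets 9–12.
U+52D0 → 3-byte form E5 8B 90 at offsets 13–15.
U+3186 → 3-byte form E3 86 86 at offsets 16–18.
U+3EB1 → 3-byte form E3 BA B1 at offsets 19–21.
Offset 20 falls in char 7's range; it's byte 2 of E3 BA B1 = 0xBA.

0xBA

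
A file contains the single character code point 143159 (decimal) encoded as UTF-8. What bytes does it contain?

U+22F37 = 0x22F37 = 143159 decimal. In range U+10000–U+10FFFF → 4-byte form: 11110xxx 10xxxxxx 10xxxxxx 10xxxxxx.
Binary (21 bits): 000100010111100110111.
Split 3+6+6+6: 000 | 100010 | 111100 | 110111.
Byte 1: 11110000 = 0xF0.
Byte 2: 10100010 = 0xA2.
Byte 3: 10111100 = 0xBC.
Byte 4: 10110111 = 0xB7.

F0 A2 BC B7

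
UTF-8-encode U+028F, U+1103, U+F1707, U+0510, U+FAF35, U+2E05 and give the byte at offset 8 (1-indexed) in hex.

0x9C

1-indexed offset 8 is 0-indexed offset 7.
U+028F → 2-byte form CA 8F at offsets 0–1.
U+1103 → 3-byte form E1 84 83 at offsets 2–4.
U+F1707 → 4-byte form F3 B1 9C 87 at offsets 5–8.
Offset 7 falls in char 3's range; it's byte 3 of F3 B1 9C 87 = 0x9C.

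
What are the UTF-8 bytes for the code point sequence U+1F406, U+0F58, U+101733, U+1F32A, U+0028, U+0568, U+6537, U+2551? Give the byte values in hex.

U+1F406: 4-byte form → F0 9F 90 86.
U+0F58: 3-byte form → E0 BD 98.
U+101733: 4-byte form → F4 81 9C B3.
U+1F32A: 4-byte form → F0 9F 8C AA.
U+0028: 1-byte form → 28.
U+0568: 2-byte form → D5 A8.
U+6537: 3-byte form → E6 94 B7.
U+2551: 3-byte form → E2 95 91.
Concatenated (24 bytes): F0 9F 90 86 E0 BD 98 F4 81 9C B3 F0 9F 8C AA 28 D5 A8 E6 94 B7 E2 95 91.

F0 9F 90 86 E0 BD 98 F4 81 9C B3 F0 9F 8C AA 28 D5 A8 E6 94 B7 E2 95 91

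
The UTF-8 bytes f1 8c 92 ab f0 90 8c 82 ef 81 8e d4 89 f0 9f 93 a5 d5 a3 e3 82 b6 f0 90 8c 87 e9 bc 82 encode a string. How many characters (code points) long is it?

Byte at offset 0: 0xF1 = 11110001 → 4-byte char (#1). Advance 4.
Byte at offset 4: 0xF0 = 11110000 → 4-byte char (#2). Advance 4.
Byte at offset 8: 0xEF = 11101111 → 3-byte char (#3). Advance 3.
Byte at offset 11: 0xD4 = 11010100 → 2-byte char (#4). Advance 2.
Byte at offset 13: 0xF0 = 11110000 → 4-byte char (#5). Advance 4.
Byte at offset 17: 0xD5 = 11010101 → 2-byte char (#6). Advance 2.
Byte at offset 19: 0xE3 = 11100011 → 3-byte char (#7). Advance 3.
Byte at offset 22: 0xF0 = 11110000 → 4-byte char (#8). Advance 4.
Byte at offset 26: 0xE9 = 11101001 → 3-byte char (#9). Advance 3.
Reached end at offset 29 after 9 code points.

9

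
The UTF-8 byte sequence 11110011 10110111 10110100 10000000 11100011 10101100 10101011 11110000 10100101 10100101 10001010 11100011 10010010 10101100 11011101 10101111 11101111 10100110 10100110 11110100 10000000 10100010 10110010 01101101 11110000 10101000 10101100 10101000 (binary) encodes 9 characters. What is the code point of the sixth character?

U+F9A6

Offset 0: leading byte 0xF3 = 11110011 → 4-byte char #1 = F3 B7 B4 80.
Offset 4: leading byte 0xE3 = 11100011 → 3-byte char #2 = E3 AC AB.
Offset 7: leading byte 0xF0 = 11110000 → 4-byte char #3 = F0 A5 A5 8A.
Offset 11: leading byte 0xE3 = 11100011 → 3-byte char #4 = E3 92 AC.
Offset 14: leading byte 0xDD = 11011101 → 2-byte char #5 = DD AF.
Offset 16: leading byte 0xEF = 11101111 → 3-byte char #6 = EF A6 A6.
Leading byte 0xEF = 11101111 matches 1110xxxx → 3-byte sequence.
Byte 1: 0xEF = 11101111, payload 1111 (4 bits).
Byte 2: 0xA6 = 10100110 (10xxxxxx ✓), payload 100110.
Byte 3: 0xA6 = 10100110 (10xxxxxx ✓), payload 100110.
Concatenate: 1111100110100110 = 0xF9A6 (16 bits → U+F9A6).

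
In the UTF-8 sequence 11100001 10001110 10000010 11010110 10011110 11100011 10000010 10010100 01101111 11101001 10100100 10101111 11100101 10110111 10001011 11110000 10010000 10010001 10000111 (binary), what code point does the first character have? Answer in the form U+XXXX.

Offset 0: leading byte 0xE1 = 11100001 → 3-byte char #1 = E1 8E 82.
Leading byte 0xE1 = 11100001 matches 1110xxxx → 3-byte sequence.
Byte 1: 0xE1 = 11100001, payload 0001 (4 bits).
Byte 2: 0x8E = 10001110 (10xxxxxx ✓), payload 001110.
Byte 3: 0x82 = 10000010 (10xxxxxx ✓), payload 000010.
Concatenate: 0001001110000010 = 0x1382 (16 bits → U+1382).

U+1382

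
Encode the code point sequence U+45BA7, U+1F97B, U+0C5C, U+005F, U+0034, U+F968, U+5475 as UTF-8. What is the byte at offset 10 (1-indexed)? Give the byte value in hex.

0xB1

1-indexed offset 10 is 0-indexed offset 9.
U+45BA7 → 4-byte form F1 85 AE A7 at offsets 0–3.
U+1F97B → 4-byte form F0 9F A5 BB at offsets 4–7.
U+0C5C → 3-byte form E0 B1 9C at offsets 8–10.
Offset 9 falls in char 3's range; it's byte 2 of E0 B1 9C = 0xB1.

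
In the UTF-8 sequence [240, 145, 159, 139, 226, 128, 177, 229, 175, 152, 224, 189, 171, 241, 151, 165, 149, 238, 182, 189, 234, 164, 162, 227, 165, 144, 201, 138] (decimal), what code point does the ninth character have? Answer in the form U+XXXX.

U+024A

Offset 0: leading byte 0xF0 = 11110000 → 4-byte char #1 = F0 91 9F 8B.
Offset 4: leading byte 0xE2 = 11100010 → 3-byte char #2 = E2 80 B1.
Offset 7: leading byte 0xE5 = 11100101 → 3-byte char #3 = E5 AF 98.
Offset 10: leading byte 0xE0 = 11100000 → 3-byte char #4 = E0 BD AB.
Offset 13: leading byte 0xF1 = 11110001 → 4-byte char #5 = F1 97 A5 95.
Offset 17: leading byte 0xEE = 11101110 → 3-byte char #6 = EE B6 BD.
Offset 20: leading byte 0xEA = 11101010 → 3-byte char #7 = EA A4 A2.
Offset 23: leading byte 0xE3 = 11100011 → 3-byte char #8 = E3 A5 90.
Offset 26: leading byte 0xC9 = 11001001 → 2-byte char #9 = C9 8A.
Leading byte 0xC9 = 11001001 matches 110xxxxx → 2-byte sequence.
Byte 1: 0xC9 = 11001001, payload 01001 (5 bits).
Byte 2: 0x8A = 10001010 (10xxxxxx ✓), payload 001010.
Concatenate: 01001001010 = 0x24A (11 bits → U+024A).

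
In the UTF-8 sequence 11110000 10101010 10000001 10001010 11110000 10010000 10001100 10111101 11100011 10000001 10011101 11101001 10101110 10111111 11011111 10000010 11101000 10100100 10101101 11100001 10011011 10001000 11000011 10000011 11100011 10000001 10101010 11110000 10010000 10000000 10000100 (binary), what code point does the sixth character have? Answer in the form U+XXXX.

Offset 0: leading byte 0xF0 = 11110000 → 4-byte char #1 = F0 AA 81 8A.
Offset 4: leading byte 0xF0 = 11110000 → 4-byte char #2 = F0 90 8C BD.
Offset 8: leading byte 0xE3 = 11100011 → 3-byte char #3 = E3 81 9D.
Offset 11: leading byte 0xE9 = 11101001 → 3-byte char #4 = E9 AE BF.
Offset 14: leading byte 0xDF = 11011111 → 2-byte char #5 = DF 82.
Offset 16: leading byte 0xE8 = 11101000 → 3-byte char #6 = E8 A4 AD.
Leading byte 0xE8 = 11101000 matches 1110xxxx → 3-byte sequence.
Byte 1: 0xE8 = 11101000, payload 1000 (4 bits).
Byte 2: 0xA4 = 10100100 (10xxxxxx ✓), payload 100100.
Byte 3: 0xAD = 10101101 (10xxxxxx ✓), payload 101101.
Concatenate: 1000100100101101 = 0x892D (16 bits → U+892D).

U+892D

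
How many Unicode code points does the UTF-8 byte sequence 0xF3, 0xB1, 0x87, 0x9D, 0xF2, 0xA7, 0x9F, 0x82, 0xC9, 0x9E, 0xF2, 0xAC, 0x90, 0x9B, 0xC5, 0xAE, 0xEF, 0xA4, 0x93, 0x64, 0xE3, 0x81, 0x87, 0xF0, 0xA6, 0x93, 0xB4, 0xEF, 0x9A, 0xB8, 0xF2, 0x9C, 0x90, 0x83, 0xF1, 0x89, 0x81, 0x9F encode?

12

Byte at offset 0: 0xF3 = 11110011 → 4-byte char (#1). Advance 4.
Byte at offset 4: 0xF2 = 11110010 → 4-byte char (#2). Advance 4.
Byte at offset 8: 0xC9 = 11001001 → 2-byte char (#3). Advance 2.
Byte at offset 10: 0xF2 = 11110010 → 4-byte char (#4). Advance 4.
Byte at offset 14: 0xC5 = 11000101 → 2-byte char (#5). Advance 2.
Byte at offset 16: 0xEF = 11101111 → 3-byte char (#6). Advance 3.
Byte at offset 19: 0x64 = 01100100 → 1-byte char (#7). Advance 1.
Byte at offset 20: 0xE3 = 11100011 → 3-byte char (#8). Advance 3.
Byte at offset 23: 0xF0 = 11110000 → 4-byte char (#9). Advance 4.
Byte at offset 27: 0xEF = 11101111 → 3-byte char (#10). Advance 3.
Byte at offset 30: 0xF2 = 11110010 → 4-byte char (#11). Advance 4.
Byte at offset 34: 0xF1 = 11110001 → 4-byte char (#12). Advance 4.
Reached end at offset 38 after 12 code points.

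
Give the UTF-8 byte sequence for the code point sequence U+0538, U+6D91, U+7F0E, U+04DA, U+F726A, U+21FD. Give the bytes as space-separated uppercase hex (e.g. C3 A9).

D4 B8 E6 B6 91 E7 BC 8E D3 9A F3 B7 89 AA E2 87 BD

U+0538: 2-byte form → D4 B8.
U+6D91: 3-byte form → E6 B6 91.
U+7F0E: 3-byte form → E7 BC 8E.
U+04DA: 2-byte form → D3 9A.
U+F726A: 4-byte form → F3 B7 89 AA.
U+21FD: 3-byte form → E2 87 BD.
Concatenated (17 bytes): D4 B8 E6 B6 91 E7 BC 8E D3 9A F3 B7 89 AA E2 87 BD.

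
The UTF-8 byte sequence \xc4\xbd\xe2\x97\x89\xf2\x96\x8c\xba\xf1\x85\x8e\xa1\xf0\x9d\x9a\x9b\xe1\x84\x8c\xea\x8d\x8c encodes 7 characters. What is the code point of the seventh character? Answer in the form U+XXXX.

Offset 0: leading byte 0xC4 = 11000100 → 2-byte char #1 = C4 BD.
Offset 2: leading byte 0xE2 = 11100010 → 3-byte char #2 = E2 97 89.
Offset 5: leading byte 0xF2 = 11110010 → 4-byte char #3 = F2 96 8C BA.
Offset 9: leading byte 0xF1 = 11110001 → 4-byte char #4 = F1 85 8E A1.
Offset 13: leading byte 0xF0 = 11110000 → 4-byte char #5 = F0 9D 9A 9B.
Offset 17: leading byte 0xE1 = 11100001 → 3-byte char #6 = E1 84 8C.
Offset 20: leading byte 0xEA = 11101010 → 3-byte char #7 = EA 8D 8C.
Leading byte 0xEA = 11101010 matches 1110xxxx → 3-byte sequence.
Byte 1: 0xEA = 11101010, payload 1010 (4 bits).
Byte 2: 0x8D = 10001101 (10xxxxxx ✓), payload 001101.
Byte 3: 0x8C = 10001100 (10xxxxxx ✓), payload 001100.
Concatenate: 1010001101001100 = 0xA34C (16 bits → U+A34C).

U+A34C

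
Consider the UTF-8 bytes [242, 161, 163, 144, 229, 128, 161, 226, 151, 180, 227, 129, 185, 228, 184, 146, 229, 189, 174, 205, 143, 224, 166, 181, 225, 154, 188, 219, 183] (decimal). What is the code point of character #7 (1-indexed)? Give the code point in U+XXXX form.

U+034F

Offset 0: leading byte 0xF2 = 11110010 → 4-byte char #1 = F2 A1 A3 90.
Offset 4: leading byte 0xE5 = 11100101 → 3-byte char #2 = E5 80 A1.
Offset 7: leading byte 0xE2 = 11100010 → 3-byte char #3 = E2 97 B4.
Offset 10: leading byte 0xE3 = 11100011 → 3-byte char #4 = E3 81 B9.
Offset 13: leading byte 0xE4 = 11100100 → 3-byte char #5 = E4 B8 92.
Offset 16: leading byte 0xE5 = 11100101 → 3-byte char #6 = E5 BD AE.
Offset 19: leading byte 0xCD = 11001101 → 2-byte char #7 = CD 8F.
Leading byte 0xCD = 11001101 matches 110xxxxx → 2-byte sequence.
Byte 1: 0xCD = 11001101, payload 01101 (5 bits).
Byte 2: 0x8F = 10001111 (10xxxxxx ✓), payload 001111.
Concatenate: 01101001111 = 0x34F (11 bits → U+034F).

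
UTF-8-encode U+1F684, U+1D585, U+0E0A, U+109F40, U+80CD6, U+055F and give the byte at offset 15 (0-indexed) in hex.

0xF2

U+1F684 → 4-byte form F0 9F 9A 84 at offsets 0–3.
U+1D585 → 4-byte form F0 9D 96 85 at offsets 4–7.
U+0E0A → 3-byte form E0 B8 8A at offsets 8–10.
U+109F40 → 4-byte form F4 89 BD 80 at offsets 11–14.
U+80CD6 → 4-byte form F2 80 B3 96 at offsets 15–18.
Offset 15 falls in char 5's range; it's byte 1 of F2 80 B3 96 = 0xF2.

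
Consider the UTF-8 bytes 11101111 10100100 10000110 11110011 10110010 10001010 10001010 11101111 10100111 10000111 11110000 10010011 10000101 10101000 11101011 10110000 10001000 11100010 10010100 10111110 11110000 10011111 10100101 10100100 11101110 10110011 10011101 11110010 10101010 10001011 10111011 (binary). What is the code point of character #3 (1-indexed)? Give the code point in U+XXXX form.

U+F9C7

Offset 0: leading byte 0xEF = 11101111 → 3-byte char #1 = EF A4 86.
Offset 3: leading byte 0xF3 = 11110011 → 4-byte char #2 = F3 B2 8A 8A.
Offset 7: leading byte 0xEF = 11101111 → 3-byte char #3 = EF A7 87.
Leading byte 0xEF = 11101111 matches 1110xxxx → 3-byte sequence.
Byte 1: 0xEF = 11101111, payload 1111 (4 bits).
Byte 2: 0xA7 = 10100111 (10xxxxxx ✓), payload 100111.
Byte 3: 0x87 = 10000111 (10xxxxxx ✓), payload 000111.
Concatenate: 1111100111000111 = 0xF9C7 (16 bits → U+F9C7).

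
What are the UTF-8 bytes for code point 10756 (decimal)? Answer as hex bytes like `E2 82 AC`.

U+2A04 = 0x2A04 = 10756 decimal. In range U+0800–U+FFFF → 3-byte form: 1110xxxx 10xxxxxx 10xxxxxx.
Binary (16 bits): 0010101000000100.
Split 4+6+6: 0010 | 101000 | 000100.
Byte 1: 11100010 = 0xE2.
Byte 2: 10101000 = 0xA8.
Byte 3: 10000100 = 0x84.

E2 A8 84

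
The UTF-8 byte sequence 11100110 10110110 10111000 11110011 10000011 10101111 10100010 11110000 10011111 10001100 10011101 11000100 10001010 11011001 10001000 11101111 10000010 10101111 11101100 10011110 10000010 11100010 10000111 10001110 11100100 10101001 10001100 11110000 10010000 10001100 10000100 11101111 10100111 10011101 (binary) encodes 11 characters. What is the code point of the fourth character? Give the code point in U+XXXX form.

Offset 0: leading byte 0xE6 = 11100110 → 3-byte char #1 = E6 B6 B8.
Offset 3: leading byte 0xF3 = 11110011 → 4-byte char #2 = F3 83 AF A2.
Offset 7: leading byte 0xF0 = 11110000 → 4-byte char #3 = F0 9F 8C 9D.
Offset 11: leading byte 0xC4 = 11000100 → 2-byte char #4 = C4 8A.
Leading byte 0xC4 = 11000100 matches 110xxxxx → 2-byte sequence.
Byte 1: 0xC4 = 11000100, payload 00100 (5 bits).
Byte 2: 0x8A = 10001010 (10xxxxxx ✓), payload 001010.
Concatenate: 00100001010 = 0x10A (11 bits → U+010A).

U+010A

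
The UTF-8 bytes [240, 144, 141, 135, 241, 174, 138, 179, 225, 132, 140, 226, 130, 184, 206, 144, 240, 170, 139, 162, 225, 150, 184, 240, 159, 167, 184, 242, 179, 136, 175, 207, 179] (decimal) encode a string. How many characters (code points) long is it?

10

Byte at offset 0: 0xF0 = 11110000 → 4-byte char (#1). Advance 4.
Byte at offset 4: 0xF1 = 11110001 → 4-byte char (#2). Advance 4.
Byte at offset 8: 0xE1 = 11100001 → 3-byte char (#3). Advance 3.
Byte at offset 11: 0xE2 = 11100010 → 3-byte char (#4). Advance 3.
Byte at offset 14: 0xCE = 11001110 → 2-byte char (#5). Advance 2.
Byte at offset 16: 0xF0 = 11110000 → 4-byte char (#6). Advance 4.
Byte at offset 20: 0xE1 = 11100001 → 3-byte char (#7). Advance 3.
Byte at offset 23: 0xF0 = 11110000 → 4-byte char (#8). Advance 4.
Byte at offset 27: 0xF2 = 11110010 → 4-byte char (#9). Advance 4.
Byte at offset 31: 0xCF = 11001111 → 2-byte char (#10). Advance 2.
Reached end at offset 33 after 10 code points.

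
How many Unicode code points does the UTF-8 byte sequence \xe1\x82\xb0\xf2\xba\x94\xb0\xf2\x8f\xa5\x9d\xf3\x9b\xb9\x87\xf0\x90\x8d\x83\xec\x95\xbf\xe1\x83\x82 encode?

Byte at offset 0: 0xE1 = 11100001 → 3-byte char (#1). Advance 3.
Byte at offset 3: 0xF2 = 11110010 → 4-byte char (#2). Advance 4.
Byte at offset 7: 0xF2 = 11110010 → 4-byte char (#3). Advance 4.
Byte at offset 11: 0xF3 = 11110011 → 4-byte char (#4). Advance 4.
Byte at offset 15: 0xF0 = 11110000 → 4-byte char (#5). Advance 4.
Byte at offset 19: 0xEC = 11101100 → 3-byte char (#6). Advance 3.
Byte at offset 22: 0xE1 = 11100001 → 3-byte char (#7). Advance 3.
Reached end at offset 25 after 7 code points.

7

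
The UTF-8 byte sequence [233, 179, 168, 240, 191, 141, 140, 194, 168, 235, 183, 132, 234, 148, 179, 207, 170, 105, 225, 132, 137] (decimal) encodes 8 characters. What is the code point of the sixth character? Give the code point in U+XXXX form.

U+03EA

Offset 0: leading byte 0xE9 = 11101001 → 3-byte char #1 = E9 B3 A8.
Offset 3: leading byte 0xF0 = 11110000 → 4-byte char #2 = F0 BF 8D 8C.
Offset 7: leading byte 0xC2 = 11000010 → 2-byte char #3 = C2 A8.
Offset 9: leading byte 0xEB = 11101011 → 3-byte char #4 = EB B7 84.
Offset 12: leading byte 0xEA = 11101010 → 3-byte char #5 = EA 94 B3.
Offset 15: leading byte 0xCF = 11001111 → 2-byte char #6 = CF AA.
Leading byte 0xCF = 11001111 matches 110xxxxx → 2-byte sequence.
Byte 1: 0xCF = 11001111, payload 01111 (5 bits).
Byte 2: 0xAA = 10101010 (10xxxxxx ✓), payload 101010.
Concatenate: 01111101010 = 0x3EA (11 bits → U+03EA).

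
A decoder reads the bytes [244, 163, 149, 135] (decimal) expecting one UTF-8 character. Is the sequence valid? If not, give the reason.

invalid (encodes a value above U+10FFFF)

Leading byte 0xF4 = 11110100 → 4-byte form.
Payload = 0x123547, which exceeds U+10FFFF, the maximum Unicode code point. (Leading bytes F5–FF, or F4 followed by ≥ 0x90, are invalid.)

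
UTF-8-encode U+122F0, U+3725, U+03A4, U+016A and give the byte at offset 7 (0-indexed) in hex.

U+122F0 → 4-byte form F0 92 8B B0 at offsets 0–3.
U+3725 → 3-byte form E3 9C A5 at offsets 4–6.
U+03A4 → 2-byte form CE A4 at offsets 7–8.
Offset 7 falls in char 3's range; it's byte 1 of CE A4 = 0xCE.

0xCE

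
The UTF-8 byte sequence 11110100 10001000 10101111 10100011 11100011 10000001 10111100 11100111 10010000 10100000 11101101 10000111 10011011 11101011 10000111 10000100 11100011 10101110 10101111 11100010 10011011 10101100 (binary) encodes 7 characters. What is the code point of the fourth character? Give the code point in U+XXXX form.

U+D1DB

Offset 0: leading byte 0xF4 = 11110100 → 4-byte char #1 = F4 88 AF A3.
Offset 4: leading byte 0xE3 = 11100011 → 3-byte char #2 = E3 81 BC.
Offset 7: leading byte 0xE7 = 11100111 → 3-byte char #3 = E7 90 A0.
Offset 10: leading byte 0xED = 11101101 → 3-byte char #4 = ED 87 9B.
Leading byte 0xED = 11101101 matches 1110xxxx → 3-byte sequence.
Byte 1: 0xED = 11101101, payload 1101 (4 bits).
Byte 2: 0x87 = 10000111 (10xxxxxx ✓), payload 000111.
Byte 3: 0x9B = 10011011 (10xxxxxx ✓), payload 011011.
Concatenate: 1101000111011011 = 0xD1DB (16 bits → U+D1DB).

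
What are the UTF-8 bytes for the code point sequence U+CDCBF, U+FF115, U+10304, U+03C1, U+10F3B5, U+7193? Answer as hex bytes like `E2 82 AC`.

U+CDCBF: 4-byte form → F3 8D B2 BF.
U+FF115: 4-byte form → F3 BF 84 95.
U+10304: 4-byte form → F0 90 8C 84.
U+03C1: 2-byte form → CF 81.
U+10F3B5: 4-byte form → F4 8F 8E B5.
U+7193: 3-byte form → E7 86 93.
Concatenated (21 bytes): F3 8D B2 BF F3 BF 84 95 F0 90 8C 84 CF 81 F4 8F 8E B5 E7 86 93.

F3 8D B2 BF F3 BF 84 95 F0 90 8C 84 CF 81 F4 8F 8E B5 E7 86 93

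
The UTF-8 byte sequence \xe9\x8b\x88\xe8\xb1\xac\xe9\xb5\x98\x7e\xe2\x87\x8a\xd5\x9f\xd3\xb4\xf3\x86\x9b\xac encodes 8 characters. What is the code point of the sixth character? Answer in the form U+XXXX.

Offset 0: leading byte 0xE9 = 11101001 → 3-byte char #1 = E9 8B 88.
Offset 3: leading byte 0xE8 = 11101000 → 3-byte char #2 = E8 B1 AC.
Offset 6: leading byte 0xE9 = 11101001 → 3-byte char #3 = E9 B5 98.
Offset 9: leading byte 0x7E = 01111110 → 1-byte char #4 = 7E.
Offset 10: leading byte 0xE2 = 11100010 → 3-byte char #5 = E2 87 8A.
Offset 13: leading byte 0xD5 = 11010101 → 2-byte char #6 = D5 9F.
Leading byte 0xD5 = 11010101 matches 110xxxxx → 2-byte sequence.
Byte 1: 0xD5 = 11010101, payload 10101 (5 bits).
Byte 2: 0x9F = 10011111 (10xxxxxx ✓), payload 011111.
Concatenate: 10101011111 = 0x55F (11 bits → U+055F).

U+055F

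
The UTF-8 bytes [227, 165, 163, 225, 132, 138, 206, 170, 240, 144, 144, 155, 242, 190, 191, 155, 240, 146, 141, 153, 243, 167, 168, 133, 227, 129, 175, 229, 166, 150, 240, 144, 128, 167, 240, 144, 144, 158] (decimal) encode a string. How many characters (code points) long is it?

11

Byte at offset 0: 0xE3 = 11100011 → 3-byte char (#1). Advance 3.
Byte at offset 3: 0xE1 = 11100001 → 3-byte char (#2). Advance 3.
Byte at offset 6: 0xCE = 11001110 → 2-byte char (#3). Advance 2.
Byte at offset 8: 0xF0 = 11110000 → 4-byte char (#4). Advance 4.
Byte at offset 12: 0xF2 = 11110010 → 4-byte char (#5). Advance 4.
Byte at offset 16: 0xF0 = 11110000 → 4-byte char (#6). Advance 4.
Byte at offset 20: 0xF3 = 11110011 → 4-byte char (#7). Advance 4.
Byte at offset 24: 0xE3 = 11100011 → 3-byte char (#8). Advance 3.
Byte at offset 27: 0xE5 = 11100101 → 3-byte char (#9). Advance 3.
Byte at offset 30: 0xF0 = 11110000 → 4-byte char (#10). Advance 4.
Byte at offset 34: 0xF0 = 11110000 → 4-byte char (#11). Advance 4.
Reached end at offset 38 after 11 code points.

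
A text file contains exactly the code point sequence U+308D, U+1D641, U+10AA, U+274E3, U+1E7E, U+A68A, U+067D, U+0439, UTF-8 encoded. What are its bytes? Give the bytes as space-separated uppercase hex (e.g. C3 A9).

E3 82 8D F0 9D 99 81 E1 82 AA F0 A7 93 A3 E1 B9 BE EA 9A 8A D9 BD D0 B9

U+308D: 3-byte form → E3 82 8D.
U+1D641: 4-byte form → F0 9D 99 81.
U+10AA: 3-byte form → E1 82 AA.
U+274E3: 4-byte form → F0 A7 93 A3.
U+1E7E: 3-byte form → E1 B9 BE.
U+A68A: 3-byte form → EA 9A 8A.
U+067D: 2-byte form → D9 BD.
U+0439: 2-byte form → D0 B9.
Concatenated (24 bytes): E3 82 8D F0 9D 99 81 E1 82 AA F0 A7 93 A3 E1 B9 BE EA 9A 8A D9 BD D0 B9.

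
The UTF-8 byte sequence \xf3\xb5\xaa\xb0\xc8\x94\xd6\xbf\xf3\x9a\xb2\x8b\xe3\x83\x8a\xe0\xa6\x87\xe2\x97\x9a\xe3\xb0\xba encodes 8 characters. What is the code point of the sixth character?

Offset 0: leading byte 0xF3 = 11110011 → 4-byte char #1 = F3 B5 AA B0.
Offset 4: leading byte 0xC8 = 11001000 → 2-byte char #2 = C8 94.
Offset 6: leading byte 0xD6 = 11010110 → 2-byte char #3 = D6 BF.
Offset 8: leading byte 0xF3 = 11110011 → 4-byte char #4 = F3 9A B2 8B.
Offset 12: leading byte 0xE3 = 11100011 → 3-byte char #5 = E3 83 8A.
Offset 15: leading byte 0xE0 = 11100000 → 3-byte char #6 = E0 A6 87.
Leading byte 0xE0 = 11100000 matches 1110xxxx → 3-byte sequence.
Byte 1: 0xE0 = 11100000, payload 0000 (4 bits).
Byte 2: 0xA6 = 10100110 (10xxxxxx ✓), payload 100110.
Byte 3: 0x87 = 10000111 (10xxxxxx ✓), payload 000111.
Concatenate: 0000100110000111 = 0x987 (16 bits → U+0987).

U+0987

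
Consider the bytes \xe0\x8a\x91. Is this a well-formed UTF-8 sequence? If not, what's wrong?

invalid (overlong encoding)

Leading byte 0xE0 = 11100000 → 3-byte form.
Continuation bytes all match 10xxxxxx. Payload decodes to 0x291.
But 0x291 < 0x800, the minimum for a 3-byte sequence — this is an overlong encoding.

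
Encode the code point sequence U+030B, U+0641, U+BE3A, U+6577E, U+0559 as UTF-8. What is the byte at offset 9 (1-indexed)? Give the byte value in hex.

0xA5

1-indexed offset 9 is 0-indexed offset 8.
U+030B → 2-byte form CC 8B at offsets 0–1.
U+0641 → 2-byte form D9 81 at offsets 2–3.
U+BE3A → 3-byte form EB B8 BA at offsets 4–6.
U+6577E → 4-byte form F1 A5 9D BE at offsets 7–10.
Offset 8 falls in char 4's range; it's byte 2 of F1 A5 9D BE = 0xA5.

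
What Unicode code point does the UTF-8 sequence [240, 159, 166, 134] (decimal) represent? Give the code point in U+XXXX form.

U+1F986

Leading byte 0xF0 = 11110000 matches 11110xxx → 4-byte sequence.
Byte 1: 0xF0 = 11110000, payload 000 (3 bits).
Byte 2: 0x9F = 10011111 (10xxxxxx ✓), payload 011111.
Byte 3: 0xA6 = 10100110 (10xxxxxx ✓), payload 100110.
Byte 4: 0x86 = 10000110 (10xxxxxx ✓), payload 000110.
Concatenate: 000011111100110000110 = 0x1F986 (21 bits → U+1F986).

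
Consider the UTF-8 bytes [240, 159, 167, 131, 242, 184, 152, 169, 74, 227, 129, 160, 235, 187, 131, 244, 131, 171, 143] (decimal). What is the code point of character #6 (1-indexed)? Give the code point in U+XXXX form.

Offset 0: leading byte 0xF0 = 11110000 → 4-byte char #1 = F0 9F A7 83.
Offset 4: leading byte 0xF2 = 11110010 → 4-byte char #2 = F2 B8 98 A9.
Offset 8: leading byte 0x4A = 01001010 → 1-byte char #3 = 4A.
Offset 9: leading byte 0xE3 = 11100011 → 3-byte char #4 = E3 81 A0.
Offset 12: leading byte 0xEB = 11101011 → 3-byte char #5 = EB BB 83.
Offset 15: leading byte 0xF4 = 11110100 → 4-byte char #6 = F4 83 AB 8F.
Leading byte 0xF4 = 11110100 matches 11110xxx → 4-byte sequence.
Byte 1: 0xF4 = 11110100, payload 100 (3 bits).
Byte 2: 0x83 = 10000011 (10xxxxxx ✓), payload 000011.
Byte 3: 0xAB = 10101011 (10xxxxxx ✓), payload 101011.
Byte 4: 0x8F = 10001111 (10xxxxxx ✓), payload 001111.
Concatenate: 100000011101011001111 = 0x103ACF (21 bits → U+103ACF).

U+103ACF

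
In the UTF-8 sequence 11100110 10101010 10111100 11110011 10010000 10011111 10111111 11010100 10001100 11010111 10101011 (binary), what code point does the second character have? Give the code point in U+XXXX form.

U+D07FF

Offset 0: leading byte 0xE6 = 11100110 → 3-byte char #1 = E6 AA BC.
Offset 3: leading byte 0xF3 = 11110011 → 4-byte char #2 = F3 90 9F BF.
Leading byte 0xF3 = 11110011 matches 11110xxx → 4-byte sequence.
Byte 1: 0xF3 = 11110011, payload 011 (3 bits).
Byte 2: 0x90 = 10010000 (10xxxxxx ✓), payload 010000.
Byte 3: 0x9F = 10011111 (10xxxxxx ✓), payload 011111.
Byte 4: 0xBF = 10111111 (10xxxxxx ✓), payload 111111.
Concatenate: 011010000011111111111 = 0xD07FF (21 bits → U+D07FF).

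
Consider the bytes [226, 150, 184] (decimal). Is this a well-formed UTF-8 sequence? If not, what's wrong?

Leading byte 0xE2 = 11100010 → 3-byte form.
Continuation bytes 0x96=10010110, 0xB8=10111000 all match 10xxxxxx.
Decoded value 0x25B8 is ≥ 0x800 (shortest form) and not a surrogate.

valid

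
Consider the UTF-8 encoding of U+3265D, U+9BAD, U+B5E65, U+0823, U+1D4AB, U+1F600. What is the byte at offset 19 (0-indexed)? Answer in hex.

U+3265D → 4-byte form F0 B2 99 9D at offsets 0–3.
U+9BAD → 3-byte form E9 AE AD at offsets 4–6.
U+B5E65 → 4-byte form F2 B5 B9 A5 at offsets 7–10.
U+0823 → 3-byte form E0 A0 A3 at offsets 11–13.
U+1D4AB → 4-byte form F0 9D 92 AB at offsets 14–17.
U+1F600 → 4-byte form F0 9F 98 80 at offsets 18–21.
Offset 19 falls in char 6's range; it's byte 2 of F0 9F 98 80 = 0x9F.

0x9F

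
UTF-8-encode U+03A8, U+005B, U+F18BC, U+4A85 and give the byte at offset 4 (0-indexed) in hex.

U+03A8 → 2-byte form CE A8 at offsets 0–1.
U+005B → 1-byte form 5B at offsets 2–2.
U+F18BC → 4-byte form F3 B1 A2 BC at offsets 3–6.
Offset 4 falls in char 3's range; it's byte 2 of F3 B1 A2 BC = 0xB1.

0xB1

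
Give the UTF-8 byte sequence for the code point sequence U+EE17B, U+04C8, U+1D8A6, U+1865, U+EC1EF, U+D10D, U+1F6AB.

U+EE17B: 4-byte form → F3 AE 85 BB.
U+04C8: 2-byte form → D3 88.
U+1D8A6: 4-byte form → F0 9D A2 A6.
U+1865: 3-byte form → E1 A1 A5.
U+EC1EF: 4-byte form → F3 AC 87 AF.
U+D10D: 3-byte form → ED 84 8D.
U+1F6AB: 4-byte form → F0 9F 9A AB.
Concatenated (24 bytes): F3 AE 85 BB D3 88 F0 9D A2 A6 E1 A1 A5 F3 AC 87 AF ED 84 8D F0 9F 9A AB.

F3 AE 85 BB D3 88 F0 9D A2 A6 E1 A1 A5 F3 AC 87 AF ED 84 8D F0 9F 9A AB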